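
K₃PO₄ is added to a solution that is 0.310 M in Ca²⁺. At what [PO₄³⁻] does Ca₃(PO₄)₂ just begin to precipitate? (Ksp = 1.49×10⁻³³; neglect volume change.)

Each salt precipitates once Q = Ksp for that salt.
Ca₃(PO₄)₂(s) ⇌ 3 Ca²⁺(aq) + 2 PO₄³⁻(aq)
Ksp = [Ca²⁺]^3[PO₄³⁻]^2 = [PO₄³⁻]^2(0.310)^3
[PO₄³⁻]^2 = 1.49×10⁻³³ / (0.310)^3 = 5.00×10⁻³²
[PO₄³⁻] = 2.24×10⁻¹⁶ M

2.24×10⁻¹⁶ M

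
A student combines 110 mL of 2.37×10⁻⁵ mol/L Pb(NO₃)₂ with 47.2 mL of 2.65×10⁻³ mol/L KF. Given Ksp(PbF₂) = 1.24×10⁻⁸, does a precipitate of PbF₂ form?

Total volume after mixing = 110 + 47.2 = 157.2 mL.
[Pb²⁺] = (2.37×10⁻⁵)(110)/157.2 = 1.66×10⁻⁵ mol/L
[F⁻] = (2.65×10⁻³)(47.2)/157.2 = 7.96×10⁻⁴ mol/L
Q = [Pb²⁺][F⁻]^2 = 1.05×10⁻¹¹
Since Q (1.05×10⁻¹¹) is less than Ksp (1.24×10⁻⁸), no PbF₂ precipitates.

No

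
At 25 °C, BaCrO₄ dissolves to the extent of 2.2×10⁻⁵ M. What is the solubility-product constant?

Ksp = 4.8×10⁻¹⁰

BaCrO₄(s) ⇌ Ba²⁺(aq) + CrO₄²⁻(aq)
For each mole of BaCrO₄ that dissolves per liter, [Ba²⁺] = s and [CrO₄²⁻] = s; let s denote this solubility.
Ksp = [Ba²⁺][CrO₄²⁻] = s · s = s^2
Ksp = (2.2×10⁻⁵)^2 = 4.8×10⁻¹⁰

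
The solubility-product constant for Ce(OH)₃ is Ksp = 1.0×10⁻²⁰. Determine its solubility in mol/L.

Ce(OH)₃(s) ⇌ Ce³⁺(aq) + 3 OH⁻(aq)
If s mol/L of Ce(OH)₃ dissolves, [Ce³⁺] = s and [OH⁻] = 3s.
Ksp = [Ce³⁺][OH⁻]^3 = s · (3s)^3 = 27s^4
27s^4 = 1.0×10⁻²⁰  ⇒  s^4 = 3.7×10⁻²²
s = 4.4×10⁻⁶ mol/L

4.4×10⁻⁶ M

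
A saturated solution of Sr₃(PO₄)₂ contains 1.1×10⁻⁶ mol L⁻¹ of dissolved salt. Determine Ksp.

Sr₃(PO₄)₂(s) ⇌ 3 Sr²⁺(aq) + 2 PO₄³⁻(aq)
Let s be the molar solubility. Then [Sr²⁺] = 3s and [PO₄³⁻] = 2s.
Ksp = [Sr²⁺]^3[PO₄³⁻]^2 = (3s)^3 · (2s)^2 = 108s^5
Ksp = 108 × (1.1×10⁻⁶)^5 = 1.7×10⁻²⁸

Ksp = 1.7×10⁻²⁸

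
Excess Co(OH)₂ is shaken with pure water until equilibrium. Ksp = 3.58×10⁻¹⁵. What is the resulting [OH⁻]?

Co(OH)₂(s) ⇌ Co²⁺(aq) + 2 OH⁻(aq)
With molar solubility s: [Co²⁺] = s, [OH⁻] = 2s.
Ksp = [Co²⁺][OH⁻]^2 = s · (2s)^2 = 4s^3 = 3.58×10⁻¹⁵
s = 9.64×10⁻⁶ mol/L
[OH⁻] = 2s = 1.93×10⁻⁵ mol/L

1.93×10⁻⁵ M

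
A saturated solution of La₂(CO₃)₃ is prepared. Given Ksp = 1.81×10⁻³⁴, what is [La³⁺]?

La₂(CO₃)₃(s) ⇌ 2 La³⁺(aq) + 3 CO₃²⁻(aq)
If s mol/L of La₂(CO₃)₃ dissolves, [La³⁺] = 2s and [CO₃²⁻] = 3s.
Ksp = [La³⁺]^2[CO₃²⁻]^3 = (2s)^2 · (3s)^3 = 108s^5 = 1.81×10⁻³⁴
s = 7.00×10⁻⁸ mol L⁻¹
[La³⁺] = 2s = 1.40×10⁻⁷ mol L⁻¹

1.40×10⁻⁷ M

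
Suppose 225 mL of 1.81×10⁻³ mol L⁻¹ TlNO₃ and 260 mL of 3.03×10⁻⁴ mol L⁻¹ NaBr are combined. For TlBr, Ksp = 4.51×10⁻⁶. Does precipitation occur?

No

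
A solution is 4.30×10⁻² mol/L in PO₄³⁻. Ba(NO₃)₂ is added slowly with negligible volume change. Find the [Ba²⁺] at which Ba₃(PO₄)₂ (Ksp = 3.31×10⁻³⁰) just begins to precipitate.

Precipitation begins when Q = Ksp.
Ba₃(PO₄)₂(s) ⇌ 3 Ba²⁺(aq) + 2 PO₄³⁻(aq)
Ksp = [Ba²⁺]^3[PO₄³⁻]^2 = [Ba²⁺]^3(4.30×10⁻²)^2
[Ba²⁺]^3 = 3.31×10⁻³⁰ / (4.30×10⁻²)^2 = 1.79×10⁻²⁷
[Ba²⁺] = 1.21×10⁻⁹ mol/L

1.21×10⁻⁹ M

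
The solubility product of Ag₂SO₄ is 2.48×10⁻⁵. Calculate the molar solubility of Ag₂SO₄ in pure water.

Ag₂SO₄(s) ⇌ 2 Ag⁺(aq) + SO₄²⁻(aq)
For each mole of Ag₂SO₄ that dissolves per liter, [Ag⁺] = 2s and [SO₄²⁻] = s; let s denote this solubility.
Ksp = [Ag⁺]^2[SO₄²⁻] = (2s)^2 · s = 4s^3
4s^3 = 2.48×10⁻⁵  ⇒  s^3 = 6.20×10⁻⁶
s = (6.20×10⁻⁶)^(1/3) = 1.84×10⁻² mol L⁻¹

1.84×10⁻² M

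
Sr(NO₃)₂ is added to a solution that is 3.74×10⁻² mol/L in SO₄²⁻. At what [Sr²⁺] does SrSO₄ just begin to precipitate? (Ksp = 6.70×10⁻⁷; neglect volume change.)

1.79×10⁻⁵ M

Precipitation begins when Q = Ksp.
SrSO₄(s) ⇌ Sr²⁺(aq) + SO₄²⁻(aq)
Ksp = [Sr²⁺][SO₄²⁻] = [Sr²⁺](3.74×10⁻²)
[Sr²⁺] = 6.70×10⁻⁷ / (3.74×10⁻²) = 1.79×10⁻⁵
[Sr²⁺] = 1.79×10⁻⁵ mol/L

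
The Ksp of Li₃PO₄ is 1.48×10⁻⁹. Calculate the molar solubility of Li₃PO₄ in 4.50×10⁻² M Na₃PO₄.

Li₃PO₄(s) ⇌ 3 Li⁺(aq) + PO₄³⁻(aq)
Let s be the solubility of Li₃PO₄ here. The common ion gives [PO₄³⁻] ≈ 4.50×10⁻² M, and [Li⁺] = 3s.
Ksp = [Li⁺]^3[PO₄³⁻] = (3s)^3(4.50×10⁻²)
(3s)^3 = 1.48×10⁻⁹ / (4.50×10⁻²) = 3.29×10⁻⁸
s = 1.07×10⁻³ M

1.07×10⁻³ M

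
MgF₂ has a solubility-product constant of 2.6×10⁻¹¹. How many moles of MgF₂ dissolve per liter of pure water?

1.9×10⁻⁴ M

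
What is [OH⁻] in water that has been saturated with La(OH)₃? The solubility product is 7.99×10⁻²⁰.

2.21×10⁻⁵ M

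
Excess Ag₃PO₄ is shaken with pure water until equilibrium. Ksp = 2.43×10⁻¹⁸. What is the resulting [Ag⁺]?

5.20×10⁻⁵ M

Ag₃PO₄(s) ⇌ 3 Ag⁺(aq) + PO₄³⁻(aq)
If s mol/L of Ag₃PO₄ dissolves, [Ag⁺] = 3s and [PO₄³⁻] = s.
Ksp = [Ag⁺]^3[PO₄³⁻] = (3s)^3 · s = 27s^4 = 2.43×10⁻¹⁸
s = 1.73×10⁻⁵ mol/L
[Ag⁺] = 3s = 5.20×10⁻⁵ mol/L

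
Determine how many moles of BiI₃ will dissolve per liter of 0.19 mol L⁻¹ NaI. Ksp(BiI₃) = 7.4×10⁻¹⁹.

BiI₃(s) ⇌ Bi³⁺(aq) + 3 I⁻(aq)
The solution already contains I⁻ at 0.19 mol L⁻¹. Let s be the molar solubility of BiI₃.
[I⁻] ≈ 0.19 mol L⁻¹ (common ion dominates); [Bi³⁺] = s.
Ksp = [Bi³⁺][I⁻]^3 = s(0.19)^3
s = 7.4×10⁻¹⁹ / (0.19)^3 = 1.1×10⁻¹⁶
s = 1.1×10⁻¹⁶ mol L⁻¹

1.1×10⁻¹⁶ M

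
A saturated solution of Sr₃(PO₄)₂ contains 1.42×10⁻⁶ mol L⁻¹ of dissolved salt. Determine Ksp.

Sr₃(PO₄)₂(s) ⇌ 3 Sr²⁺(aq) + 2 PO₄³⁻(aq)
Call the molar solubility s, so that [Sr²⁺] = 3s and [PO₄³⁻] = 2s.
Ksp = [Sr²⁺]^3[PO₄³⁻]^2 = (3s)^3 · (2s)^2 = 108s^5
Ksp = 108 × (1.42×10⁻⁶)^5 = 6.24×10⁻²⁸

Ksp = 6.24×10⁻²⁸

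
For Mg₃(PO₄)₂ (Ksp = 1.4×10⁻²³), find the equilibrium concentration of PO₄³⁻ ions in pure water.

Mg₃(PO₄)₂(s) ⇌ 3 Mg²⁺(aq) + 2 PO₄³⁻(aq)
For each mole of Mg₃(PO₄)₂ that dissolves per liter, [Mg²⁺] = 3s and [PO₄³⁻] = 2s; let s denote this solubility.
Ksp = [Mg²⁺]^3[PO₄³⁻]^2 = (3s)^3 · (2s)^2 = 108s^5 = 1.4×10⁻²³
s = 1.1×10⁻⁵ M
[PO₄³⁻] = 2s = 2.1×10⁻⁵ M

2.1×10⁻⁵ M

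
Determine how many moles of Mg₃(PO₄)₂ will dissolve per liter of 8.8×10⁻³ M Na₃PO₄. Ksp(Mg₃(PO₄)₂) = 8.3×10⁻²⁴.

1.6×10⁻⁷ M

Mg₃(PO₄)₂(s) ⇌ 3 Mg²⁺(aq) + 2 PO₄³⁻(aq)
With PO₄³⁻ already at 8.8×10⁻³ M and s small, take [PO₄³⁻] ≈ 8.8×10⁻³ M and [Mg²⁺] = 3s.
Ksp = [Mg²⁺]^3[PO₄³⁻]^2 = (3s)^3(8.8×10⁻³)^2
(3s)^3 = 8.3×10⁻²⁴ / (8.8×10⁻³)^2 = 1.1×10⁻¹⁹
s = 1.6×10⁻⁷ M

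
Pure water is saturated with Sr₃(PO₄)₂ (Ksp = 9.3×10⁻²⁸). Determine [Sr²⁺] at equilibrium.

4.6×10⁻⁶ M

Sr₃(PO₄)₂(s) ⇌ 3 Sr²⁺(aq) + 2 PO₄³⁻(aq)
With molar solubility s: [Sr²⁺] = 3s, [PO₄³⁻] = 2s.
Ksp = [Sr²⁺]^3[PO₄³⁻]^2 = (3s)^3 · (2s)^2 = 108s^5 = 9.3×10⁻²⁸
s = 1.5×10⁻⁶ mol L⁻¹
[Sr²⁺] = 3s = 4.6×10⁻⁶ mol L⁻¹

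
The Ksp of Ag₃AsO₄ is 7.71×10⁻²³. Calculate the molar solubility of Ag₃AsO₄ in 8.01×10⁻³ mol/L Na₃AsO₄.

7.09×10⁻⁸ M

Ag₃AsO₄(s) ⇌ 3 Ag⁺(aq) + AsO₄³⁻(aq)
The solution already contains AsO₄³⁻ at 8.01×10⁻³ mol/L. Let s be the molar solubility of Ag₃AsO₄.
[AsO₄³⁻] ≈ 8.01×10⁻³ mol/L (common ion dominates); [Ag⁺] = 3s.
Ksp = [Ag⁺]^3[AsO₄³⁻] = (3s)^3(8.01×10⁻³)
(3s)^3 = 7.71×10⁻²³ / (8.01×10⁻³) = 9.63×10⁻²¹
s = 7.09×10⁻⁸ mol/L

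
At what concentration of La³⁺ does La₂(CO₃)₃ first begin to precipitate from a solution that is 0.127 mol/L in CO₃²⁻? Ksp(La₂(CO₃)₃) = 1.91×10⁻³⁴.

The threshold for precipitation is Q = Ksp.
La₂(CO₃)₃(s) ⇌ 2 La³⁺(aq) + 3 CO₃²⁻(aq)
Ksp = [La³⁺]^2[CO₃²⁻]^3 = [La³⁺]^2(0.127)^3
[La³⁺]^2 = 1.91×10⁻³⁴ / (0.127)^3 = 9.32×10⁻³²
[La³⁺] = 3.05×10⁻¹⁶ mol/L

3.05×10⁻¹⁶ M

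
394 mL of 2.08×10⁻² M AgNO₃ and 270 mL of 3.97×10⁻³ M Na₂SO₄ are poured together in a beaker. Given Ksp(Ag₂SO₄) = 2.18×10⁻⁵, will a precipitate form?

No

After mixing, V = 394 mL + 270 mL = 664 mL.
[Ag⁺] = (2.08×10⁻²)(394)/664 = 1.23×10⁻² M
[SO₄²⁻] = (3.97×10⁻³)(270)/664 = 1.61×10⁻³ M
Q = [Ag⁺]^2[SO₄²⁻] = 2.46×10⁻⁷
Since Q (2.46×10⁻⁷) is less than Ksp (2.18×10⁻⁵), no Ag₂SO₄ precipitates.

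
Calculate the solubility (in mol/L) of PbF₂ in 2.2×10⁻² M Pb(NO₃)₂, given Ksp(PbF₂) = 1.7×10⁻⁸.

4.4×10⁻⁴ M

PbF₂(s) ⇌ Pb²⁺(aq) + 2 F⁻(aq)
The solution already contains Pb²⁺ at 2.2×10⁻² M. Let s be the molar solubility of PbF₂.
[Pb²⁺] ≈ 2.2×10⁻² M (common ion dominates); [F⁻] = 2s.
Ksp = [Pb²⁺][F⁻]^2 = (2.2×10⁻²)(2s)^2
(2s)^2 = 1.7×10⁻⁸ / (2.2×10⁻²) = 7.7×10⁻⁷
s = 4.4×10⁻⁴ M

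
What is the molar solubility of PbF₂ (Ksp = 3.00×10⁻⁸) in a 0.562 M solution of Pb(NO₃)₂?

PbF₂(s) ⇌ Pb²⁺(aq) + 2 F⁻(aq)
Pb²⁺ is already present at 0.562 M. If s mol/L of PbF₂ dissolves, [F⁻] = 2s while [Pb²⁺] ≈ 0.562 M.
Ksp = [Pb²⁺][F⁻]^2 = (0.562)(2s)^2
(2s)^2 = 3.00×10⁻⁸ / (0.562) = 5.34×10⁻⁸
s = 1.16×10⁻⁴ M

1.16×10⁻⁴ M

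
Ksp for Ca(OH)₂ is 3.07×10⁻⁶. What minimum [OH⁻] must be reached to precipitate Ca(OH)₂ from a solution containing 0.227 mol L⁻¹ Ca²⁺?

3.68×10⁻³ M

Precipitation of each salt begins when its ion product equals Ksp.
Ca(OH)₂(s) ⇌ Ca²⁺(aq) + 2 OH⁻(aq)
Ksp = [Ca²⁺][OH⁻]^2 = [OH⁻]^2(0.227)
[OH⁻]^2 = 3.07×10⁻⁶ / (0.227) = 1.35×10⁻⁵
[OH⁻] = 3.68×10⁻³ mol L⁻¹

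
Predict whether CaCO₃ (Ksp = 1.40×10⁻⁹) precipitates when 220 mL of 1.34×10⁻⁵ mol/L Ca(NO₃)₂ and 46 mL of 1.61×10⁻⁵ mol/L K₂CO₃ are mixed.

Total volume after mixing = 220 + 46 = 266 mL.
[Ca²⁺] = (1.34×10⁻⁵)(220)/266 = 1.11×10⁻⁵ mol/L
[CO₃²⁻] = (1.61×10⁻⁵)(46)/266 = 2.78×10⁻⁶ mol/L
Q = [Ca²⁺][CO₃²⁻] = 3.09×10⁻¹¹
Q = 3.09×10⁻¹¹ < Ksp = 1.40×10⁻⁹, so the solution is unsaturated and no precipitate forms.

No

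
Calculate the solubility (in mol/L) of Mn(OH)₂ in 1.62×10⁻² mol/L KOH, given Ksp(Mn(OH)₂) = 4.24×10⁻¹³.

Mn(OH)₂(s) ⇌ Mn²⁺(aq) + 2 OH⁻(aq)
The solution already contains OH⁻ at 1.62×10⁻² mol/L. Let s be the molar solubility of Mn(OH)₂.
[OH⁻] ≈ 1.62×10⁻² mol/L (common ion dominates); [Mn²⁺] = s.
Ksp = [Mn²⁺][OH⁻]^2 = s(1.62×10⁻²)^2
s = 4.24×10⁻¹³ / (1.62×10⁻²)^2 = 1.62×10⁻⁹
s = 1.62×10⁻⁹ mol/L

1.62×10⁻⁹ M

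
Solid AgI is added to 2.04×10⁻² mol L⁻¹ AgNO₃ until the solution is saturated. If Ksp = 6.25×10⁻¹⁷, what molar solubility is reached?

3.06×10⁻¹⁵ M

AgI(s) ⇌ Ag⁺(aq) + I⁻(aq)
With Ag⁺ already at 2.04×10⁻² mol L⁻¹ and s small, take [Ag⁺] ≈ 2.04×10⁻² mol L⁻¹ and [I⁻] = s.
Ksp = [Ag⁺][I⁻] = (2.04×10⁻²)s
s = 6.25×10⁻¹⁷ / (2.04×10⁻²) = 3.06×10⁻¹⁵
s = 3.06×10⁻¹⁵ mol L⁻¹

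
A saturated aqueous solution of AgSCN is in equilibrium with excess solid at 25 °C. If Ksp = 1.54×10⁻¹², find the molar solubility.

1.24×10⁻⁶ M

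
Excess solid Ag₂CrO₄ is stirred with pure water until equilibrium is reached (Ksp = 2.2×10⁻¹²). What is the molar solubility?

8.2×10⁻⁵ M

Ag₂CrO₄(s) ⇌ 2 Ag⁺(aq) + CrO₄²⁻(aq)
If s mol/L of Ag₂CrO₄ dissolves, [Ag⁺] = 2s and [CrO₄²⁻] = s.
Ksp = [Ag⁺]^2[CrO₄²⁻] = (2s)^2 · s = 4s^3
4s^3 = 2.2×10⁻¹²  ⇒  s^3 = 5.5×10⁻¹³
Taking the 3rd root, s = 8.2×10⁻⁵ mol/L.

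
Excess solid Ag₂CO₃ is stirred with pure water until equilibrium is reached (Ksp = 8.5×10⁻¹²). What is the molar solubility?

1.3×10⁻⁴ M

Ag₂CO₃(s) ⇌ 2 Ag⁺(aq) + CO₃²⁻(aq)
For each mole of Ag₂CO₃ that dissolves per liter, [Ag⁺] = 2s and [CO₃²⁻] = s; let s denote this solubility.
Ksp = [Ag⁺]^2[CO₃²⁻] = (2s)^2 · s = 4s^3
4s^3 = 8.5×10⁻¹²  ⇒  s^3 = 2.1×10⁻¹²
Taking the 3rd root, s = 1.3×10⁻⁴ mol/L.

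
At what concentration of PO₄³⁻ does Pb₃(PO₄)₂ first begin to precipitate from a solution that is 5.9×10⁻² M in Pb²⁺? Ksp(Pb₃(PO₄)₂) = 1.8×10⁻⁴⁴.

9.4×10⁻²¹ M

Precipitation of each salt begins when its ion product equals Ksp.
Pb₃(PO₄)₂(s) ⇌ 3 Pb²⁺(aq) + 2 PO₄³⁻(aq)
Ksp = [Pb²⁺]^3[PO₄³⁻]^2 = [PO₄³⁻]^2(5.9×10⁻²)^3
[PO₄³⁻]^2 = 1.8×10⁻⁴⁴ / (5.9×10⁻²)^3 = 8.8×10⁻⁴¹
[PO₄³⁻] = 9.4×10⁻²¹ M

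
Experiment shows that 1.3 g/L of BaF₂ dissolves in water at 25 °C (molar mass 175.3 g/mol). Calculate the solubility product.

Ksp = 1.6×10⁻⁶

s = (1.3 g L⁻¹)/(175.3 g mol⁻¹) = 7.416×10⁻³ M
BaF₂(s) ⇌ Ba²⁺(aq) + 2 F⁻(aq)
If s mol/L of BaF₂ dissolves, [Ba²⁺] = s and [F⁻] = 2s.
Ksp = [Ba²⁺][F⁻]^2 = s · (2s)^2 = 4s^3
Ksp = 4 × (7.416×10⁻³)^3 = 1.6×10⁻⁶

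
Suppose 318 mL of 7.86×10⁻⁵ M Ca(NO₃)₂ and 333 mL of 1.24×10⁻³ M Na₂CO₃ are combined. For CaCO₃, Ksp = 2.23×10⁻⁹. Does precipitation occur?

Yes

The combined volume is 651 mL.
[Ca²⁺] = (7.86×10⁻⁵)(318)/651 = 3.84×10⁻⁵ M
[CO₃²⁻] = (1.24×10⁻³)(333)/651 = 6.34×10⁻⁴ M
Q = [Ca²⁺][CO₃²⁻] = 2.44×10⁻⁸
Because Q > Ksp (2.44×10⁻⁸ vs 2.23×10⁻⁹), a precipitate of CaCO₃ forms.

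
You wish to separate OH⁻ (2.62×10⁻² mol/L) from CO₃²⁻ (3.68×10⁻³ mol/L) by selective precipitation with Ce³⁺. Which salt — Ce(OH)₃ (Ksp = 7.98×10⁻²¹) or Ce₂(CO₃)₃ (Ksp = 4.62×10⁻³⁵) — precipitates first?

Precipitation of each salt begins when its ion product equals Ksp.
For Ce(OH)₃: [Ce³⁺] = (Ksp/[OH⁻]^3) = 4.44×10⁻¹⁶ mol/L
For Ce₂(CO₃)₃: [Ce³⁺] = (Ksp/[CO₃²⁻]^3)^(1/2) = 3.04×10⁻¹⁴ mol/L
Since Ce(OH)₃ needs less Ce³⁺ to reach saturation, it precipitates first.

Ce(OH)₃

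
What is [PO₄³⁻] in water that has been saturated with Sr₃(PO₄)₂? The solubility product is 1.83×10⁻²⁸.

2.22×10⁻⁶ M

Sr₃(PO₄)₂(s) ⇌ 3 Sr²⁺(aq) + 2 PO₄³⁻(aq)
With molar solubility s: [Sr²⁺] = 3s, [PO₄³⁻] = 2s.
Ksp = [Sr²⁺]^3[PO₄³⁻]^2 = (3s)^3 · (2s)^2 = 108s^5 = 1.83×10⁻²⁸
s = 1.11×10⁻⁶ mol/L
[PO₄³⁻] = 2s = 2.22×10⁻⁶ mol/L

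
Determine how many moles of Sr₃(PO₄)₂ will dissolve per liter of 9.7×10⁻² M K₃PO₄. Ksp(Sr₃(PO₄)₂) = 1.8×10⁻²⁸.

Sr₃(PO₄)₂(s) ⇌ 3 Sr²⁺(aq) + 2 PO₄³⁻(aq)
With PO₄³⁻ already at 9.7×10⁻² M and s small, take [PO₄³⁻] ≈ 9.7×10⁻² M and [Sr²⁺] = 3s.
Ksp = [Sr²⁺]^3[PO₄³⁻]^2 = (3s)^3(9.7×10⁻²)^2
(3s)^3 = 1.8×10⁻²⁸ / (9.7×10⁻²)^2 = 1.9×10⁻²⁶
s = 8.9×10⁻¹⁰ M

8.9×10⁻¹⁰ M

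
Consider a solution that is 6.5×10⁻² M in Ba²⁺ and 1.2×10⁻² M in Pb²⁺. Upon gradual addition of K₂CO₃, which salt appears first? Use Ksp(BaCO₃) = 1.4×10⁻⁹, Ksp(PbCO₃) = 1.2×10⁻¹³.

PbCO₃

The threshold for precipitation is Q = Ksp.
For BaCO₃: [CO₃²⁻] = (Ksp/[Ba²⁺]) = 2.2×10⁻⁸ M
For PbCO₃: [CO₃²⁻] = (Ksp/[Pb²⁺]) = 1.0×10⁻¹¹ M
PbCO₃ requires the lower [CO₃²⁻], so it precipitates first.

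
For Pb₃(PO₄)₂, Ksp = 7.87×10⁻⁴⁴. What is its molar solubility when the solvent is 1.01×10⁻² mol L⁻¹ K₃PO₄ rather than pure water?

Pb₃(PO₄)₂(s) ⇌ 3 Pb²⁺(aq) + 2 PO₄³⁻(aq)
The solution already contains PO₄³⁻ at 1.01×10⁻² mol L⁻¹. Let s be the molar solubility of Pb₃(PO₄)₂.
[PO₄³⁻] ≈ 1.01×10⁻² mol L⁻¹ (common ion dominates); [Pb²⁺] = 3s.
Ksp = [Pb²⁺]^3[PO₄³⁻]^2 = (3s)^3(1.01×10⁻²)^2
(3s)^3 = 7.87×10⁻⁴⁴ / (1.01×10⁻²)^2 = 7.71×10⁻⁴⁰
s = 3.06×10⁻¹⁴ mol L⁻¹

3.06×10⁻¹⁴ M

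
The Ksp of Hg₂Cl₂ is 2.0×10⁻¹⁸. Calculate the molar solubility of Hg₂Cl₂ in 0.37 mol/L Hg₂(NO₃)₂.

1.2×10⁻⁹ M

Hg₂Cl₂(s) ⇌ Hg₂²⁺(aq) + 2 Cl⁻(aq)
Let s be the solubility of Hg₂Cl₂ here. The common ion gives [Hg₂²⁺] ≈ 0.37 mol/L, and [Cl⁻] = 2s.
Ksp = [Hg₂²⁺][Cl⁻]^2 = (0.37)(2s)^2
(2s)^2 = 2.0×10⁻¹⁸ / (0.37) = 5.4×10⁻¹⁸
s = 1.2×10⁻⁹ mol/L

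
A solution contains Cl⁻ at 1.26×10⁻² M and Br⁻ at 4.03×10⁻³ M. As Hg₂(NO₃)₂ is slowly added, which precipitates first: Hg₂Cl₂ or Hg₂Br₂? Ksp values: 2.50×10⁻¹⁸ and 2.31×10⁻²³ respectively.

Precipitation begins when Q = Ksp.
For Hg₂Cl₂: [Hg₂²⁺] = (Ksp/[Cl⁻]^2) = 1.57×10⁻¹⁴ M
For Hg₂Br₂: [Hg₂²⁺] = (Ksp/[Br⁻]^2) = 1.42×10⁻¹⁸ M
Hg₂Br₂ requires the lower [Hg₂²⁺], so it precipitates first.

Hg₂Br₂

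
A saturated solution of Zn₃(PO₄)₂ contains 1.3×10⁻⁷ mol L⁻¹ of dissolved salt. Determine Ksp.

Zn₃(PO₄)₂(s) ⇌ 3 Zn²⁺(aq) + 2 PO₄³⁻(aq)
If s mol/L of Zn₃(PO₄)₂ dissolves, [Zn²⁺] = 3s and [PO₄³⁻] = 2s.
Ksp = [Zn²⁺]^3[PO₄³⁻]^2 = (3s)^3 · (2s)^2 = 108s^5
Ksp = 108 × (1.3×10⁻⁷)^5 = 4.0×10⁻³³

Ksp = 4.0×10⁻³³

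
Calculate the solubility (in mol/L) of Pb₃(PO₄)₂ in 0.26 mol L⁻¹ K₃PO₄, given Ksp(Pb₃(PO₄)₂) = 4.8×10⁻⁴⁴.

3.0×10⁻¹⁵ M

Pb₃(PO₄)₂(s) ⇌ 3 Pb²⁺(aq) + 2 PO₄³⁻(aq)
The solution already contains PO₄³⁻ at 0.26 mol L⁻¹. Let s be the molar solubility of Pb₃(PO₄)₂.
[PO₄³⁻] ≈ 0.26 mol L⁻¹ (common ion dominates); [Pb²⁺] = 3s.
Ksp = [Pb²⁺]^3[PO₄³⁻]^2 = (3s)^3(0.26)^2
(3s)^3 = 4.8×10⁻⁴⁴ / (0.26)^2 = 7.1×10⁻⁴³
s = 3.0×10⁻¹⁵ mol L⁻¹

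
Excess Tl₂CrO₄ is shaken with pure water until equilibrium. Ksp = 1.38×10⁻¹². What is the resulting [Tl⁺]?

Tl₂CrO₄(s) ⇌ 2 Tl⁺(aq) + CrO₄²⁻(aq)
Call the molar solubility s, so that [Tl⁺] = 2s and [CrO₄²⁻] = s.
Ksp = [Tl⁺]^2[CrO₄²⁻] = (2s)^2 · s = 4s^3 = 1.38×10⁻¹²
s = 7.01×10⁻⁵ M
[Tl⁺] = 2s = 1.40×10⁻⁴ M

1.40×10⁻⁴ M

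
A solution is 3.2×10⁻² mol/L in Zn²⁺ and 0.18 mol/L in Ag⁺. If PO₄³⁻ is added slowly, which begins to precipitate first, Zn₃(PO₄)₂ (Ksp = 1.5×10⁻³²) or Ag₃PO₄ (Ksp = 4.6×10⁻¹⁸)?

Ag₃PO₄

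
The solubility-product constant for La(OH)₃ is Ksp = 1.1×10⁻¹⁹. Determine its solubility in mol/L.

8.0×10⁻⁶ M

La(OH)₃(s) ⇌ La³⁺(aq) + 3 OH⁻(aq)
Let s be the molar solubility. Then [La³⁺] = s and [OH⁻] = 3s.
Ksp = [La³⁺][OH⁻]^3 = s · (3s)^3 = 27s^4
27s^4 = 1.1×10⁻¹⁹  ⇒  s^4 = 4.1×10⁻²¹
s = 8.0×10⁻⁶ M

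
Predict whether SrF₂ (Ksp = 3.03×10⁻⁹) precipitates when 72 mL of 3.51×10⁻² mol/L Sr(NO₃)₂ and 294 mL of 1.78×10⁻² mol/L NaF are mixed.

The combined volume is 366 mL.
[Sr²⁺] = (3.51×10⁻²)(72)/366 = 6.90×10⁻³ mol/L
[F⁻] = (1.78×10⁻²)(294)/366 = 1.43×10⁻² mol/L
Q = [Sr²⁺][F⁻]^2 = 1.41×10⁻⁶
Since Q (1.41×10⁻⁶) exceeds Ksp (3.03×10⁻⁹), SrF₂ will precipitate.

Yes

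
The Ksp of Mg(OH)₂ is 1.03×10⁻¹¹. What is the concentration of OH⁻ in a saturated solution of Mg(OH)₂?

2.74×10⁻⁴ M

Mg(OH)₂(s) ⇌ Mg²⁺(aq) + 2 OH⁻(aq)
If s mol/L of Mg(OH)₂ dissolves, [Mg²⁺] = s and [OH⁻] = 2s.
Ksp = [Mg²⁺][OH⁻]^2 = s · (2s)^2 = 4s^3 = 1.03×10⁻¹¹
s = 1.37×10⁻⁴ mol L⁻¹
[OH⁻] = 2s = 2.74×10⁻⁴ mol L⁻¹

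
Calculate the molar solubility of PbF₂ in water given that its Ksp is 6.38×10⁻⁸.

2.52×10⁻³ M

PbF₂(s) ⇌ Pb²⁺(aq) + 2 F⁻(aq)
With molar solubility s: [Pb²⁺] = s, [F⁻] = 2s.
Ksp = [Pb²⁺][F⁻]^2 = s · (2s)^2 = 4s^3
4s^3 = 6.38×10⁻⁸  ⇒  s^3 = 1.60×10⁻⁸
Taking the 3rd root, s = 2.52×10⁻³ mol/L.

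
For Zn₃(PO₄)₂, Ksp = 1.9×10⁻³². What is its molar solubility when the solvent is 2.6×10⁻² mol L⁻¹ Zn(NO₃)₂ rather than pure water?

Zn₃(PO₄)₂(s) ⇌ 3 Zn²⁺(aq) + 2 PO₄³⁻(aq)
The solution already contains Zn²⁺ at 2.6×10⁻² mol L⁻¹. Let s be the molar solubility of Zn₃(PO₄)₂.
[Zn²⁺] ≈ 2.6×10⁻² mol L⁻¹ (common ion dominates); [PO₄³⁻] = 2s.
Ksp = [Zn²⁺]^3[PO₄³⁻]^2 = (2.6×10⁻²)^3(2s)^2
(2s)^2 = 1.9×10⁻³² / (2.6×10⁻²)^3 = 1.1×10⁻²⁷
s = 1.6×10⁻¹⁴ mol L⁻¹

1.6×10⁻¹⁴ M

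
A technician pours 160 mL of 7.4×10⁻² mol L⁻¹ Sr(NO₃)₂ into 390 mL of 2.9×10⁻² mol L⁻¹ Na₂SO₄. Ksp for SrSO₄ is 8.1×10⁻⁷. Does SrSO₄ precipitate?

Yes

After mixing, V = 160 mL + 390 mL = 550 mL.
[Sr²⁺] = (7.4×10⁻²)(160)/550 = 2.2×10⁻² mol L⁻¹
[SO₄²⁻] = (2.9×10⁻²)(390)/550 = 2.1×10⁻² mol L⁻¹
Q = [Sr²⁺][SO₄²⁻] = 4.4×10⁻⁴
Since Q (4.4×10⁻⁴) exceeds Ksp (8.1×10⁻⁷), SrSO₄ will precipitate.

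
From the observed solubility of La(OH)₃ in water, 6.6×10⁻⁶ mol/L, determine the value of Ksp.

Ksp = 5.1×10⁻²⁰

La(OH)₃(s) ⇌ La³⁺(aq) + 3 OH⁻(aq)
Let s be the molar solubility. Then [La³⁺] = s and [OH⁻] = 3s.
Ksp = [La³⁺][OH⁻]^3 = s · (3s)^3 = 27s^4
Ksp = 27 × (6.6×10⁻⁶)^4 = 5.1×10⁻²⁰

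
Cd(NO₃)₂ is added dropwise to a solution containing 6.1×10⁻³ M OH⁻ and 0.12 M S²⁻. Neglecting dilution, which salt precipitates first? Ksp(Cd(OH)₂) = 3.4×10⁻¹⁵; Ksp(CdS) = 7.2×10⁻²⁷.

The threshold for precipitation is Q = Ksp.
For Cd(OH)₂: [Cd²⁺] = (Ksp/[OH⁻]^2) = 9.1×10⁻¹¹ M
For CdS: [Cd²⁺] = (Ksp/[S²⁻]) = 6.0×10⁻²⁶ M
Since CdS needs less Cd²⁺ to reach saturation, it precipitates first.

CdS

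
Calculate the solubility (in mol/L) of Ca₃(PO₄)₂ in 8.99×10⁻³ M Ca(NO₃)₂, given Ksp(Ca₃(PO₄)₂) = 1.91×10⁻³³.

Ca₃(PO₄)₂(s) ⇌ 3 Ca²⁺(aq) + 2 PO₄³⁻(aq)
Ca²⁺ is already present at 8.99×10⁻³ M. If s mol/L of Ca₃(PO₄)₂ dissolves, [PO₄³⁻] = 2s while [Ca²⁺] ≈ 8.99×10⁻³ M.
Ksp = [Ca²⁺]^3[PO₄³⁻]^2 = (8.99×10⁻³)^3(2s)^2
(2s)^2 = 1.91×10⁻³³ / (8.99×10⁻³)^3 = 2.63×10⁻²⁷
s = 2.56×10⁻¹⁴ M

2.56×10⁻¹⁴ M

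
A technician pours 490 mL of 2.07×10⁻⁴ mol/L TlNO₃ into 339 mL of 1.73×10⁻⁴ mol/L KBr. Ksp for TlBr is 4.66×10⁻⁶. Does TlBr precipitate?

No

After mixing, V = 490 mL + 339 mL = 829 mL.
[Tl⁺] = (2.07×10⁻⁴)(490)/829 = 1.22×10⁻⁴ mol/L
[Br⁻] = (1.73×10⁻⁴)(339)/829 = 7.07×10⁻⁵ mol/L
Q = [Tl⁺][Br⁻] = 8.66×10⁻⁹
Q = 8.66×10⁻⁹ < Ksp = 4.66×10⁻⁶, so the solution is unsaturated and no precipitate forms.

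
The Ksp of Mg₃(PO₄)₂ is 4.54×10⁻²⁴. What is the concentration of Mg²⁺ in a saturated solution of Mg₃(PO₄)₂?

2.52×10⁻⁵ M

Mg₃(PO₄)₂(s) ⇌ 3 Mg²⁺(aq) + 2 PO₄³⁻(aq)
If s mol/L of Mg₃(PO₄)₂ dissolves, [Mg²⁺] = 3s and [PO₄³⁻] = 2s.
Ksp = [Mg²⁺]^3[PO₄³⁻]^2 = (3s)^3 · (2s)^2 = 108s^5 = 4.54×10⁻²⁴
s = 8.41×10⁻⁶ mol L⁻¹
[Mg²⁺] = 3s = 2.52×10⁻⁵ mol L⁻¹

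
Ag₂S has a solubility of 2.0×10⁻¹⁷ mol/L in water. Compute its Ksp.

Ksp = 3.2×10⁻⁵⁰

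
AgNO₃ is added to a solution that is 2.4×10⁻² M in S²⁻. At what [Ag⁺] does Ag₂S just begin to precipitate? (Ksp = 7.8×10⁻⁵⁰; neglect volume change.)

1.8×10⁻²⁴ M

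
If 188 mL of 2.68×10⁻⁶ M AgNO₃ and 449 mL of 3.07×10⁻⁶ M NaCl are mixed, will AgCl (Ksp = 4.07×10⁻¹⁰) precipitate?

No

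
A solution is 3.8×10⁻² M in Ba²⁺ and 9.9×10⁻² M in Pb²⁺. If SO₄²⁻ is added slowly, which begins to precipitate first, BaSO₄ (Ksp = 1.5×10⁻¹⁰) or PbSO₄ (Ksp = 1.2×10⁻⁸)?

BaSO₄

Each salt precipitates once Q = Ksp for that salt.
For BaSO₄: [SO₄²⁻] = (Ksp/[Ba²⁺]) = 3.9×10⁻⁹ M
For PbSO₄: [SO₄²⁻] = (Ksp/[Pb²⁺]) = 1.2×10⁻⁷ M
Since BaSO₄ needs less SO₄²⁻ to reach saturation, it precipitates first.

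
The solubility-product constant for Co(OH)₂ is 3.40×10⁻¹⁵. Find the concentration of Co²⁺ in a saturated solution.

Co(OH)₂(s) ⇌ Co²⁺(aq) + 2 OH⁻(aq)
If s mol/L of Co(OH)₂ dissolves, [Co²⁺] = s and [OH⁻] = 2s.
Ksp = [Co²⁺][OH⁻]^2 = s · (2s)^2 = 4s^3 = 3.40×10⁻¹⁵
s = 9.47×10⁻⁶ mol/L
[Co²⁺] = s = 9.47×10⁻⁶ mol/L

9.47×10⁻⁶ M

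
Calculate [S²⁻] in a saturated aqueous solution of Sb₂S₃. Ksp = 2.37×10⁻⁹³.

Sb₂S₃(s) ⇌ 2 Sb³⁺(aq) + 3 S²⁻(aq)
Call the molar solubility s, so that [Sb³⁺] = 2s and [S²⁻] = 3s.
Ksp = [Sb³⁺]^2[S²⁻]^3 = (2s)^2 · (3s)^3 = 108s^5 = 2.37×10⁻⁹³
s = 1.17×10⁻¹⁹ M
[S²⁻] = 3s = 3.51×10⁻¹⁹ M

3.51×10⁻¹⁹ M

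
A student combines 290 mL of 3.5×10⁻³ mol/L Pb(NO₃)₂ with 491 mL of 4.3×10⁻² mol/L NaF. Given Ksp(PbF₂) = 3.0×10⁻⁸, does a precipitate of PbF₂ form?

Yes

Total volume after mixing = 290 + 491 = 781 mL.
[Pb²⁺] = (3.5×10⁻³)(290)/781 = 1.3×10⁻³ mol/L
[F⁻] = (4.3×10⁻²)(491)/781 = 2.7×10⁻² mol/L
Q = [Pb²⁺][F⁻]^2 = 9.5×10⁻⁷
Q = 9.5×10⁻⁷ > Ksp = 3.0×10⁻⁸, so the solution is supersaturated and PbF₂ precipitates.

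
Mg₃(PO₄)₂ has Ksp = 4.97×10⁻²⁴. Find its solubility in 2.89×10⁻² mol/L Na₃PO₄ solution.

6.04×10⁻⁸ M

Mg₃(PO₄)₂(s) ⇌ 3 Mg²⁺(aq) + 2 PO₄³⁻(aq)
Let s be the solubility of Mg₃(PO₄)₂ here. The common ion gives [PO₄³⁻] ≈ 2.89×10⁻² mol/L, and [Mg²⁺] = 3s.
Ksp = [Mg²⁺]^3[PO₄³⁻]^2 = (3s)^3(2.89×10⁻²)^2
(3s)^3 = 4.97×10⁻²⁴ / (2.89×10⁻²)^2 = 5.95×10⁻²¹
s = 6.04×10⁻⁸ mol/L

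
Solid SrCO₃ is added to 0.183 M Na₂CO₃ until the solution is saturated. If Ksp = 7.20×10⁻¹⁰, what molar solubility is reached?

3.93×10⁻⁹ M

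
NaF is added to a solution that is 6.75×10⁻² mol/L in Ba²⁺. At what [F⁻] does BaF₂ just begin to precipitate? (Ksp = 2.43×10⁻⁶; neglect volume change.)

The threshold for precipitation is Q = Ksp.
BaF₂(s) ⇌ Ba²⁺(aq) + 2 F⁻(aq)
Ksp = [Ba²⁺][F⁻]^2 = [F⁻]^2(6.75×10⁻²)
[F⁻]^2 = 2.43×10⁻⁶ / (6.75×10⁻²) = 3.60×10⁻⁵
[F⁻] = 6.00×10⁻³ mol/L

6.00×10⁻³ M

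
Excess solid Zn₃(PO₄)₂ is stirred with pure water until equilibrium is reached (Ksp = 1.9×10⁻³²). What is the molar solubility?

Zn₃(PO₄)₂(s) ⇌ 3 Zn²⁺(aq) + 2 PO₄³⁻(aq)
Let s be the molar solubility. Then [Zn²⁺] = 3s and [PO₄³⁻] = 2s.
Ksp = [Zn²⁺]^3[PO₄³⁻]^2 = (3s)^3 · (2s)^2 = 108s^5
108s^5 = 1.9×10⁻³²  ⇒  s^5 = 1.8×10⁻³⁴
s = 1.8×10⁻⁷ mol/L

1.8×10⁻⁷ M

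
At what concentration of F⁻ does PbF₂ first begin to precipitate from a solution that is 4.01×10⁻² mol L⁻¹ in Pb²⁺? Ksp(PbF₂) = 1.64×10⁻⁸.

6.40×10⁻⁴ M

Precipitation of each salt begins when its ion product equals Ksp.
PbF₂(s) ⇌ Pb²⁺(aq) + 2 F⁻(aq)
Ksp = [Pb²⁺][F⁻]^2 = [F⁻]^2(4.01×10⁻²)
[F⁻]^2 = 1.64×10⁻⁸ / (4.01×10⁻²) = 4.09×10⁻⁷
[F⁻] = 6.40×10⁻⁴ mol L⁻¹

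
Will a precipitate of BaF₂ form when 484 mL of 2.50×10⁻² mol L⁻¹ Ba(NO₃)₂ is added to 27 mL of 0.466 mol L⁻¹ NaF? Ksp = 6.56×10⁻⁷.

Yes

Total volume after mixing = 484 + 27 = 511 mL.
[Ba²⁺] = (2.50×10⁻²)(484)/511 = 2.37×10⁻² mol L⁻¹
[F⁻] = (0.466)(27)/511 = 2.46×10⁻² mol L⁻¹
Q = [Ba²⁺][F⁻]^2 = 1.44×10⁻⁵
Q = 1.44×10⁻⁵ > Ksp = 6.56×10⁻⁷, so the solution is supersaturated and BaF₂ precipitates.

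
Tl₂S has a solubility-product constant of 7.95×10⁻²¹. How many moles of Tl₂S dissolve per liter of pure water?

1.26×10⁻⁷ M

Tl₂S(s) ⇌ 2 Tl⁺(aq) + S²⁻(aq)
Let s be the molar solubility. Then [Tl⁺] = 2s and [S²⁻] = s.
Ksp = [Tl⁺]^2[S²⁻] = (2s)^2 · s = 4s^3
4s^3 = 7.95×10⁻²¹  ⇒  s^3 = 1.99×10⁻²¹
s = 1.26×10⁻⁷ M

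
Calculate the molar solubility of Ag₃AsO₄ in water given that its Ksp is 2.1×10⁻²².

Ag₃AsO₄(s) ⇌ 3 Ag⁺(aq) + AsO₄³⁻(aq)
With molar solubility s: [Ag⁺] = 3s, [AsO₄³⁻] = s.
Ksp = [Ag⁺]^3[AsO₄³⁻] = (3s)^3 · s = 27s^4
27s^4 = 2.1×10⁻²²  ⇒  s^4 = 7.8×10⁻²⁴
s = 1.7×10⁻⁶ mol L⁻¹

1.7×10⁻⁶ M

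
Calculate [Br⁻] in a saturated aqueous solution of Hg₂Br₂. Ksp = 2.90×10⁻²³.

3.87×10⁻⁸ M

Hg₂Br₂(s) ⇌ Hg₂²⁺(aq) + 2 Br⁻(aq)
With molar solubility s: [Hg₂²⁺] = s, [Br⁻] = 2s.
Ksp = [Hg₂²⁺][Br⁻]^2 = s · (2s)^2 = 4s^3 = 2.90×10⁻²³
s = 1.94×10⁻⁸ mol L⁻¹
[Br⁻] = 2s = 3.87×10⁻⁸ mol L⁻¹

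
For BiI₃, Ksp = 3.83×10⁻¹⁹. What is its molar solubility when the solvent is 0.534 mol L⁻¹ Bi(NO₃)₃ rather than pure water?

BiI₃(s) ⇌ Bi³⁺(aq) + 3 I⁻(aq)
The solution already contains Bi³⁺ at 0.534 mol L⁻¹. Let s be the molar solubility of BiI₃.
[Bi³⁺] ≈ 0.534 mol L⁻¹ (common ion dominates); [I⁻] = 3s.
Ksp = [Bi³⁺][I⁻]^3 = (0.534)(3s)^3
(3s)^3 = 3.83×10⁻¹⁹ / (0.534) = 7.17×10⁻¹⁹
s = 2.98×10⁻⁷ mol L⁻¹

2.98×10⁻⁷ M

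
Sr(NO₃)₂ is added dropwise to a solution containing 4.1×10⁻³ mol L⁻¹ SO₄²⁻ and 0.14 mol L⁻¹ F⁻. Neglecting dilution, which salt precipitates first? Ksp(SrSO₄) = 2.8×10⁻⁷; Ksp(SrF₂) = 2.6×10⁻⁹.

SrF₂

The threshold for precipitation is Q = Ksp.
For SrSO₄: [Sr²⁺] = (Ksp/[SO₄²⁻]) = 6.8×10⁻⁵ mol L⁻¹
For SrF₂: [Sr²⁺] = (Ksp/[F⁻]^2) = 1.3×10⁻⁷ mol L⁻¹
Since SrF₂ needs less Sr²⁺ to reach saturation, it precipitates first.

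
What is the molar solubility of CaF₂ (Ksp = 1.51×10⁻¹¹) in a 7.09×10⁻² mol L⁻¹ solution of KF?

3.00×10⁻⁹ M

CaF₂(s) ⇌ Ca²⁺(aq) + 2 F⁻(aq)
With F⁻ already at 7.09×10⁻² mol L⁻¹ and s small, take [F⁻] ≈ 7.09×10⁻² mol L⁻¹ and [Ca²⁺] = s.
Ksp = [Ca²⁺][F⁻]^2 = s(7.09×10⁻²)^2
s = 1.51×10⁻¹¹ / (7.09×10⁻²)^2 = 3.00×10⁻⁹
s = 3.00×10⁻⁹ mol L⁻¹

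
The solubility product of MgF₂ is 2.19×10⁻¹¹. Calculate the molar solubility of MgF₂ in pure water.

MgF₂(s) ⇌ Mg²⁺(aq) + 2 F⁻(aq)
If s mol/L of MgF₂ dissolves, [Mg²⁺] = s and [F⁻] = 2s.
Ksp = [Mg²⁺][F⁻]^2 = s · (2s)^2 = 4s^3
4s^3 = 2.19×10⁻¹¹  ⇒  s^3 = 5.48×10⁻¹²
s = 1.76×10⁻⁴ mol L⁻¹

1.76×10⁻⁴ M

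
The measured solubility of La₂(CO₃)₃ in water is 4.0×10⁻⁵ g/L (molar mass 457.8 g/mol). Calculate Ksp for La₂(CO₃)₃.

Convert to molarity: s = 4.0×10⁻⁵ / 457.8 = 8.737×10⁻⁸ mol/L
La₂(CO₃)₃(s) ⇌ 2 La³⁺(aq) + 3 CO₃²⁻(aq)
With molar solubility s: [La³⁺] = 2s, [CO₃²⁻] = 3s.
Ksp = [La³⁺]^2[CO₃²⁻]^3 = (2s)^2 · (3s)^3 = 108s^5
Ksp = 108 × (8.737×10⁻⁸)^5 = 5.5×10⁻³⁴

Ksp = 5.5×10⁻³⁴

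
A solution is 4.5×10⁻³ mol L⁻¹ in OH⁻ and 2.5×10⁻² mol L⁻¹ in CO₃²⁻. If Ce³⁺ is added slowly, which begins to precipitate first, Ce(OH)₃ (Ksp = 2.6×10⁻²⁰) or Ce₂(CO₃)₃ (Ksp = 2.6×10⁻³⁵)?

Ce₂(CO₃)₃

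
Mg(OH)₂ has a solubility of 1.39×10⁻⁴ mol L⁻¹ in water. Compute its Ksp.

Ksp = 1.07×10⁻¹¹

Mg(OH)₂(s) ⇌ Mg²⁺(aq) + 2 OH⁻(aq)
With molar solubility s: [Mg²⁺] = s, [OH⁻] = 2s.
Ksp = [Mg²⁺][OH⁻]^2 = s · (2s)^2 = 4s^3
Ksp = 4 × (1.39×10⁻⁴)^3 = 1.07×10⁻¹¹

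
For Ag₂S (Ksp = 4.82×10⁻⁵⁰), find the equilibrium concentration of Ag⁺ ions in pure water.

4.59×10⁻¹⁷ M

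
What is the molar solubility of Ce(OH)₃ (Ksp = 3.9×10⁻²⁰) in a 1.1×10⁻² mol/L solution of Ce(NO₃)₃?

5.1×10⁻⁷ M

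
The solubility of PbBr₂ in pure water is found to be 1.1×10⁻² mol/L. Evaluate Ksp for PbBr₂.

PbBr₂(s) ⇌ Pb²⁺(aq) + 2 Br⁻(aq)
Let s be the molar solubility. Then [Pb²⁺] = s and [Br⁻] = 2s.
Ksp = [Pb²⁺][Br⁻]^2 = s · (2s)^2 = 4s^3
Ksp = 4 × (1.1×10⁻²)^3 = 5.3×10⁻⁶

Ksp = 5.3×10⁻⁶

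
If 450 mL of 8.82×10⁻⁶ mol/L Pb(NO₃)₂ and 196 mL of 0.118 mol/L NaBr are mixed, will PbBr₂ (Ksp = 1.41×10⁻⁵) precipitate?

Total volume after mixing = 450 + 196 = 646 mL.
[Pb²⁺] = (8.82×10⁻⁶)(450)/646 = 6.14×10⁻⁶ mol/L
[Br⁻] = (0.118)(196)/646 = 3.58×10⁻² mol/L
Q = [Pb²⁺][Br⁻]^2 = 7.88×10⁻⁹
Q < Ksp (7.88×10⁻⁹ vs 1.41×10⁻⁵); the solution remains unsaturated and no precipitate forms.

No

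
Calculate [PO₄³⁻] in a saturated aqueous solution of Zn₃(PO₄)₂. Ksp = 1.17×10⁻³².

Zn₃(PO₄)₂(s) ⇌ 3 Zn²⁺(aq) + 2 PO₄³⁻(aq)
Let s be the molar solubility. Then [Zn²⁺] = 3s and [PO₄³⁻] = 2s.
Ksp = [Zn²⁺]^3[PO₄³⁻]^2 = (3s)^3 · (2s)^2 = 108s^5 = 1.17×10⁻³²
s = 1.61×10⁻⁷ M
[PO₄³⁻] = 2s = 3.22×10⁻⁷ M

3.22×10⁻⁷ M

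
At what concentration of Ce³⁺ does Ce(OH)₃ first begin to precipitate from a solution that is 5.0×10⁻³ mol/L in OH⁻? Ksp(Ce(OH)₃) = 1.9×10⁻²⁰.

Precipitation begins when Q = Ksp.
Ce(OH)₃(s) ⇌ Ce³⁺(aq) + 3 OH⁻(aq)
Ksp = [Ce³⁺][OH⁻]^3 = [Ce³⁺](5.0×10⁻³)^3
[Ce³⁺] = 1.9×10⁻²⁰ / (5.0×10⁻³)^3 = 1.5×10⁻¹³
[Ce³⁺] = 1.5×10⁻¹³ mol/L

1.5×10⁻¹³ M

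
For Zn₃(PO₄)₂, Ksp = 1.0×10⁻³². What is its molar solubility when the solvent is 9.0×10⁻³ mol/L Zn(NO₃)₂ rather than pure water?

5.9×10⁻¹⁴ M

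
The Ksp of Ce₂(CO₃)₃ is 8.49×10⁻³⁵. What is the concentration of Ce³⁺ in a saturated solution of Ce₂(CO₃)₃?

1.20×10⁻⁷ M

Ce₂(CO₃)₃(s) ⇌ 2 Ce³⁺(aq) + 3 CO₃²⁻(aq)
With molar solubility s: [Ce³⁺] = 2s, [CO₃²⁻] = 3s.
Ksp = [Ce³⁺]^2[CO₃²⁻]^3 = (2s)^2 · (3s)^3 = 108s^5 = 8.49×10⁻³⁵
s = 6.01×10⁻⁸ M
[Ce³⁺] = 2s = 1.20×10⁻⁷ M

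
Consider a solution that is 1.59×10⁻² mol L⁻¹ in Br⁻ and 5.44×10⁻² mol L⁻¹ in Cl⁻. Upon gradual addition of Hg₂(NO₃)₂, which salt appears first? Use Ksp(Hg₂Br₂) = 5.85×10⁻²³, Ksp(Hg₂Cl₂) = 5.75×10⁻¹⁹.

Precipitation begins when Q = Ksp.
For Hg₂Br₂: [Hg₂²⁺] = (Ksp/[Br⁻]^2) = 2.31×10⁻¹⁹ mol L⁻¹
For Hg₂Cl₂: [Hg₂²⁺] = (Ksp/[Cl⁻]^2) = 1.94×10⁻¹⁶ mol L⁻¹
Hg₂Br₂ requires the lower [Hg₂²⁺], so it precipitates first.

Hg₂Br₂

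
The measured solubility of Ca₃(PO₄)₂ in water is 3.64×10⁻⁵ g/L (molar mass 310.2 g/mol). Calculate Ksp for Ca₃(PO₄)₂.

Molar solubility s = (3.64×10⁻⁵ g/L) / (310.2 g/mol) = 1.1734×10⁻⁷ mol/L
Ca₃(PO₄)₂(s) ⇌ 3 Ca²⁺(aq) + 2 PO₄³⁻(aq)
With molar solubility s: [Ca²⁺] = 3s, [PO₄³⁻] = 2s.
Ksp = [Ca²⁺]^3[PO₄³⁻]^2 = (3s)^3 · (2s)^2 = 108s^5
Ksp = 108 × (1.1734×10⁻⁷)^5 = 2.40×10⁻³³

Ksp = 2.40×10⁻³³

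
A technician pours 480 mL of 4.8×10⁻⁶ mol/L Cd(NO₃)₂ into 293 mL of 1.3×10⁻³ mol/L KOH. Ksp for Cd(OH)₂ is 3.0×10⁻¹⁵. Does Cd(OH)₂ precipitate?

Yes

The combined volume is 773 mL.
[Cd²⁺] = (4.8×10⁻⁶)(480)/773 = 3.0×10⁻⁶ mol/L
[OH⁻] = (1.3×10⁻³)(293)/773 = 4.9×10⁻⁴ mol/L
Q = [Cd²⁺][OH⁻]^2 = 7.2×10⁻¹³
Q = 7.2×10⁻¹³ > Ksp = 3.0×10⁻¹⁵, so the solution is supersaturated and Cd(OH)₂ precipitates.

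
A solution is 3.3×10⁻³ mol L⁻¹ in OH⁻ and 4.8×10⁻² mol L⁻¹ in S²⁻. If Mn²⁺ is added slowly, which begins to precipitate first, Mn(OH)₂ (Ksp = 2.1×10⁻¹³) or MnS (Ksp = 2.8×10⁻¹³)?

MnS

Precipitation begins when Q = Ksp.
For Mn(OH)₂: [Mn²⁺] = (Ksp/[OH⁻]^2) = 1.9×10⁻⁸ mol L⁻¹
For MnS: [Mn²⁺] = (Ksp/[S²⁻]) = 5.8×10⁻¹² mol L⁻¹
MnS requires the lower [Mn²⁺], so it precipitates first.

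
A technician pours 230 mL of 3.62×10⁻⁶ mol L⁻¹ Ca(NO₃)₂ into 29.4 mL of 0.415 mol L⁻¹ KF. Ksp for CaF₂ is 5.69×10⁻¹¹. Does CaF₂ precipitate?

Total volume after mixing = 230 + 29.4 = 259.4 mL.
[Ca²⁺] = (3.62×10⁻⁶)(230)/259.4 = 3.21×10⁻⁶ mol L⁻¹
[F⁻] = (0.415)(29.4)/259.4 = 4.70×10⁻² mol L⁻¹
Q = [Ca²⁺][F⁻]^2 = 7.10×10⁻⁹
Because Q > Ksp (7.10×10⁻⁹ vs 5.69×10⁻¹¹), a precipitate of CaF₂ forms.

Yes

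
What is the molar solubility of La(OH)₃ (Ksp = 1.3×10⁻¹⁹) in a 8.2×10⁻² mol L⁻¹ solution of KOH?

La(OH)₃(s) ⇌ La³⁺(aq) + 3 OH⁻(aq)
Let s be the solubility of La(OH)₃ here. The common ion gives [OH⁻] ≈ 8.2×10⁻² mol L⁻¹, and [La³⁺] = s.
Ksp = [La³⁺][OH⁻]^3 = s(8.2×10⁻²)^3
s = 1.3×10⁻¹⁹ / (8.2×10⁻²)^3 = 2.4×10⁻¹⁶
s = 2.4×10⁻¹⁶ mol L⁻¹

2.4×10⁻¹⁶ M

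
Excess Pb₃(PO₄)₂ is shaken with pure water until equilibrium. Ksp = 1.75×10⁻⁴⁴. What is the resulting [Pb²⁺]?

Pb₃(PO₄)₂(s) ⇌ 3 Pb²⁺(aq) + 2 PO₄³⁻(aq)
Let s be the molar solubility. Then [Pb²⁺] = 3s and [PO₄³⁻] = 2s.
Ksp = [Pb²⁺]^3[PO₄³⁻]^2 = (3s)^3 · (2s)^2 = 108s^5 = 1.75×10⁻⁴⁴
s = 6.95×10⁻¹⁰ M
[Pb²⁺] = 3s = 2.08×10⁻⁹ M

2.08×10⁻⁹ M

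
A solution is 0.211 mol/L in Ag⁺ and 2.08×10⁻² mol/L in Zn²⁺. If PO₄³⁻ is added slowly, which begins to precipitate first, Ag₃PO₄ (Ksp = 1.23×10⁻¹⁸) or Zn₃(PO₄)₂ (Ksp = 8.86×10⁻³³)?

Ag₃PO₄

A salt starts to precipitate once the ion product Q reaches its Ksp.
For Ag₃PO₄: [PO₄³⁻] = (Ksp/[Ag⁺]^3) = 1.31×10⁻¹⁶ mol/L
For Zn₃(PO₄)₂: [PO₄³⁻] = (Ksp/[Zn²⁺]^3)^(1/2) = 3.14×10⁻¹⁴ mol/L
The smaller threshold [PO₄³⁻] is reached first, so Ag₃PO₄ precipitates first.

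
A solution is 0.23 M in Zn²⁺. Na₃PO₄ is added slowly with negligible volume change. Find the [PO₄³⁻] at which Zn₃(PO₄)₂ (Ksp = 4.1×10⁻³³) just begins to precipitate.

5.8×10⁻¹⁶ M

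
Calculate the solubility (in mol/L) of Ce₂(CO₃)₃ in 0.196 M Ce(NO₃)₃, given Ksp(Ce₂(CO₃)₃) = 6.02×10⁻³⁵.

3.87×10⁻¹² M

Ce₂(CO₃)₃(s) ⇌ 2 Ce³⁺(aq) + 3 CO₃²⁻(aq)
With Ce³⁺ already at 0.196 M and s small, take [Ce³⁺] ≈ 0.196 M and [CO₃²⁻] = 3s.
Ksp = [Ce³⁺]^2[CO₃²⁻]^3 = (0.196)^2(3s)^3
(3s)^3 = 6.02×10⁻³⁵ / (0.196)^2 = 1.57×10⁻³³
s = 3.87×10⁻¹² M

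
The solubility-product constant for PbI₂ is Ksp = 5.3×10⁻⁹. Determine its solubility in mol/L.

1.1×10⁻³ M

PbI₂(s) ⇌ Pb²⁺(aq) + 2 I⁻(aq)
With molar solubility s: [Pb²⁺] = s, [I⁻] = 2s.
Ksp = [Pb²⁺][I⁻]^2 = s · (2s)^2 = 4s^3
4s^3 = 5.3×10⁻⁹  ⇒  s^3 = 1.3×10⁻⁹
s = (1.3×10⁻⁹)^(1/3) = 1.1×10⁻³ mol L⁻¹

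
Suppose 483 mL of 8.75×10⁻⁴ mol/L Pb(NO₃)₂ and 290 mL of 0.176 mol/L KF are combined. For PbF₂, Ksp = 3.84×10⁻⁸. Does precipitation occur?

Total volume after mixing = 483 + 290 = 773 mL.
[Pb²⁺] = (8.75×10⁻⁴)(483)/773 = 5.47×10⁻⁴ mol/L
[F⁻] = (0.176)(290)/773 = 6.60×10⁻² mol/L
Q = [Pb²⁺][F⁻]^2 = 2.38×10⁻⁶
Q = 2.38×10⁻⁶ > Ksp = 3.84×10⁻⁸, so the solution is supersaturated and PbF₂ precipitates.

Yes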